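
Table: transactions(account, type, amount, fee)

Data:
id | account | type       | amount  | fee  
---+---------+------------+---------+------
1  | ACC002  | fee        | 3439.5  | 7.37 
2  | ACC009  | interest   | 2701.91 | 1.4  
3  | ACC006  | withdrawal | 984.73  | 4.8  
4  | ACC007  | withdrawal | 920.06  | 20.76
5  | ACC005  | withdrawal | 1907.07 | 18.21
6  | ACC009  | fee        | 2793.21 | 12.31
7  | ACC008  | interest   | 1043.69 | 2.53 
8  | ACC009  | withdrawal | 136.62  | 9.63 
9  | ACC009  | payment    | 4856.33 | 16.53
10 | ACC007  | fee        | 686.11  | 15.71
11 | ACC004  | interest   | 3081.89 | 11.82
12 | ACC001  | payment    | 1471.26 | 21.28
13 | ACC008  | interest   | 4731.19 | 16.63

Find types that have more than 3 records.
SELECT type, COUNT(*) as cnt
FROM transactions
GROUP BY type
HAVING COUNT(*) > 3

Result:
  interest: 4
  withdrawal: 4

Note: HAVING filters groups after aggregation, WHERE filters rows before.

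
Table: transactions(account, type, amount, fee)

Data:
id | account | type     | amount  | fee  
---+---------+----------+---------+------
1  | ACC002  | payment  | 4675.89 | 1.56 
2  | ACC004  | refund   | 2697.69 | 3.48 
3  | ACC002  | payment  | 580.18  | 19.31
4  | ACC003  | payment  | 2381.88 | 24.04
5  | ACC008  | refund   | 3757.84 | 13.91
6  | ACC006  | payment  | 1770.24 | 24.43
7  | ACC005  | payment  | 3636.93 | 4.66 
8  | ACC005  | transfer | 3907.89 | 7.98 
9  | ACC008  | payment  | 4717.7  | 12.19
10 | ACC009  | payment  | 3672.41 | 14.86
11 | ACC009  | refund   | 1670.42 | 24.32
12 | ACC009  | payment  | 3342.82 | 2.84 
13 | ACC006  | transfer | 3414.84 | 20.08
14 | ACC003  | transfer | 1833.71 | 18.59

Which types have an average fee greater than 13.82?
SELECT type, AVG(fee)
FROM transactions
GROUP BY type
HAVING AVG(fee) > 13.82

Result:
  refund: avg=13.90
  transfer: avg=15.55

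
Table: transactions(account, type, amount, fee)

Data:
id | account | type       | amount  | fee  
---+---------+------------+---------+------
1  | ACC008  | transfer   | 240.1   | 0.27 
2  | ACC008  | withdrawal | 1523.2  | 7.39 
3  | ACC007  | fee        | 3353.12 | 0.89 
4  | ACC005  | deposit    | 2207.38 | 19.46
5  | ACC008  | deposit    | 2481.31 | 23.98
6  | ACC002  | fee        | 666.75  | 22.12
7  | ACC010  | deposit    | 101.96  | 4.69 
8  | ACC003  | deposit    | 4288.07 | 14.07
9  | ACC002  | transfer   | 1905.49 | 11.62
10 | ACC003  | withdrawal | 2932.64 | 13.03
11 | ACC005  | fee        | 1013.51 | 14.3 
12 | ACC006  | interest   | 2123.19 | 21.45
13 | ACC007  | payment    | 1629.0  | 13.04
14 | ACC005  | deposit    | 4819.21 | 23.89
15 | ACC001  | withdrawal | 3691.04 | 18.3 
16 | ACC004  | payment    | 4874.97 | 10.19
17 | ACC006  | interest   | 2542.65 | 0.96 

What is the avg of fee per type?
SELECT type, AVG(fee) as result
FROM transactions
GROUP BY type

Result:
  deposit: 17.22
  fee: 12.44
  interest: 11.21
  payment: 11.62
  transfer: 5.95
  withdrawal: 12.91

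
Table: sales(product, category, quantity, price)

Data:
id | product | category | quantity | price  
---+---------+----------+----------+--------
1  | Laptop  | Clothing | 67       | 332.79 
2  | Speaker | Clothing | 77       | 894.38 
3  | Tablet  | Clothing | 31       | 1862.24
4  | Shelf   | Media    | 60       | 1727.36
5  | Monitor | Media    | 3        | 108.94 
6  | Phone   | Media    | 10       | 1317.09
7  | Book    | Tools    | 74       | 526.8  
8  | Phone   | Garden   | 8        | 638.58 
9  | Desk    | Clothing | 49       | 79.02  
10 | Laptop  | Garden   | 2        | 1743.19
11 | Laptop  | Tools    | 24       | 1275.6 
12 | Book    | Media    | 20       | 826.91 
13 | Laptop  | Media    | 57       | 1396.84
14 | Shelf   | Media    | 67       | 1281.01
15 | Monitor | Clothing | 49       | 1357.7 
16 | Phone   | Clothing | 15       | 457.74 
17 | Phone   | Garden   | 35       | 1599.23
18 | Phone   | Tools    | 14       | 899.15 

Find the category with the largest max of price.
SELECT category, MAX(price) as val
FROM sales
GROUP BY category
ORDER BY val DESC
LIMIT 1

Result: Clothing with max(price) = 1862.24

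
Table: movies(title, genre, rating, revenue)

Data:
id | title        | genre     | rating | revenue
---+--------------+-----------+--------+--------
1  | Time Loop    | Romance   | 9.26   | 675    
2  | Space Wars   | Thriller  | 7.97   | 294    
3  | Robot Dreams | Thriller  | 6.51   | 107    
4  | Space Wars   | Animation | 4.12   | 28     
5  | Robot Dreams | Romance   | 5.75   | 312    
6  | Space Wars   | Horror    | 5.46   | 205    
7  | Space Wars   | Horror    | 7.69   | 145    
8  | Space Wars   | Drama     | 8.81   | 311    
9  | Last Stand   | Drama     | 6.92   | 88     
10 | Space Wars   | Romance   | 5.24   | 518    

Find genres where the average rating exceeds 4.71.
SELECT genre, AVG(rating)
FROM movies
GROUP BY genre
HAVING AVG(rating) > 4.71

Result:
  Drama: avg=7.87
  Horror: avg=6.58
  Romance: avg=6.75
  Thriller: avg=7.24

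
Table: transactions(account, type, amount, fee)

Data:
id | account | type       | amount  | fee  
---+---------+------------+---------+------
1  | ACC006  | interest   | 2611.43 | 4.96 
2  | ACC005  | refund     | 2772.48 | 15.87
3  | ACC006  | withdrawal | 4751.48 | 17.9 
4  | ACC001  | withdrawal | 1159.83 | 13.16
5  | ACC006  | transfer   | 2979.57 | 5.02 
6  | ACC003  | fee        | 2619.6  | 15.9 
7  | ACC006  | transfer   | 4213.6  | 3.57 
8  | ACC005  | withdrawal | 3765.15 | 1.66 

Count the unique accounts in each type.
SELECT type, COUNT(DISTINCT account)
FROM transactions
GROUP BY type

Result:
  fee: 1 distinct
  interest: 1 distinct
  refund: 1 distinct
  transfer: 1 distinct
  withdrawal: 3 distinct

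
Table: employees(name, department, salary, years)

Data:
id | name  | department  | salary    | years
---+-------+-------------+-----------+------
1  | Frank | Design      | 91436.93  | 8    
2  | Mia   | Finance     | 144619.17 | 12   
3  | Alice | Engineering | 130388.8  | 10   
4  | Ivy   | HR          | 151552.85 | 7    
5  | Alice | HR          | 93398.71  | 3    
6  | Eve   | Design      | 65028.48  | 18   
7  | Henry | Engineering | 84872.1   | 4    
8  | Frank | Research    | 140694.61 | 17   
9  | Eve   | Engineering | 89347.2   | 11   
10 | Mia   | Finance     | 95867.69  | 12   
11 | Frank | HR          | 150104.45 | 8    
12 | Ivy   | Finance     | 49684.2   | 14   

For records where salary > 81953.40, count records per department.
SELECT department, COUNT(*)
FROM employees
WHERE salary > 81953.40
GROUP BY department

Note: WHERE filters rows before grouping.

Result:
  Design: 1
  Engineering: 3
  Finance: 2
  HR: 3
  Research: 1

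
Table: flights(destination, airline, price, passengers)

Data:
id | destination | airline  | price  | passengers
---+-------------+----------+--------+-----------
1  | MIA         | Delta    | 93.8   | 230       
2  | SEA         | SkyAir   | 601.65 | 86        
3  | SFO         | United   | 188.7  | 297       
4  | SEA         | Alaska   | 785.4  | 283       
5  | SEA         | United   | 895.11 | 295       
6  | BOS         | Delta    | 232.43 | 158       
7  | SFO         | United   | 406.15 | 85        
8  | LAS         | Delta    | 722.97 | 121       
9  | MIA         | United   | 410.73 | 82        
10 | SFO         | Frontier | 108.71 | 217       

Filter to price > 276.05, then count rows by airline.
SELECT airline, COUNT(*)
FROM flights
WHERE price > 276.05
GROUP BY airline

Note: WHERE filters rows before grouping.

Result:
  Alaska: 1
  Delta: 1
  SkyAir: 1
  United: 3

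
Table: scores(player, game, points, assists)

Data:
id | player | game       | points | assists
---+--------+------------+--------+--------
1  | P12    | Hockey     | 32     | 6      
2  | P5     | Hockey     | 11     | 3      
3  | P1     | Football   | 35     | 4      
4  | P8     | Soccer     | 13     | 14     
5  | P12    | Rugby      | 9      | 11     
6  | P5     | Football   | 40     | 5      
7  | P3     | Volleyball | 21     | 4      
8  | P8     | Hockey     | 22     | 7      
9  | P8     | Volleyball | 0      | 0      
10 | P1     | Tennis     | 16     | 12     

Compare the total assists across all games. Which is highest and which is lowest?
SELECT game, SUM(assists)
FROM scores
GROUP BY game
ORDER BY SUM(assists)

All groups:
  Volleyball: 4
  Football: 9
  Rugby: 11
  Tennis: 12
  Soccer: 14
  Hockey: 16

Highest: Hockey (16)
Lowest: Volleyball (4)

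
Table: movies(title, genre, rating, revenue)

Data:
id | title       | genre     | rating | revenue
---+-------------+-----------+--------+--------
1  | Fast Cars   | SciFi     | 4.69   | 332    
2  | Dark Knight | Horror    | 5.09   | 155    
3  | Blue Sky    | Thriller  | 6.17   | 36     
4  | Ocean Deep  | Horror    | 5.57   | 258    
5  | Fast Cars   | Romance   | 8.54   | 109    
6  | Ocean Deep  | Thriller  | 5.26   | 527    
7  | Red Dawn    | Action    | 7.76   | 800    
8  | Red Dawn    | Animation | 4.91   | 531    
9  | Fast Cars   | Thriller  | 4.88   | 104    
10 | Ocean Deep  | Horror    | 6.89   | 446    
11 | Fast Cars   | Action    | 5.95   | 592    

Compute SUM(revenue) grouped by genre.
SELECT genre, SUM(revenue) as result
FROM movies
GROUP BY genre

Result:
  Action: 1392
  Animation: 531
  Horror: 859
  Romance: 109
  SciFi: 332
  Thriller: 667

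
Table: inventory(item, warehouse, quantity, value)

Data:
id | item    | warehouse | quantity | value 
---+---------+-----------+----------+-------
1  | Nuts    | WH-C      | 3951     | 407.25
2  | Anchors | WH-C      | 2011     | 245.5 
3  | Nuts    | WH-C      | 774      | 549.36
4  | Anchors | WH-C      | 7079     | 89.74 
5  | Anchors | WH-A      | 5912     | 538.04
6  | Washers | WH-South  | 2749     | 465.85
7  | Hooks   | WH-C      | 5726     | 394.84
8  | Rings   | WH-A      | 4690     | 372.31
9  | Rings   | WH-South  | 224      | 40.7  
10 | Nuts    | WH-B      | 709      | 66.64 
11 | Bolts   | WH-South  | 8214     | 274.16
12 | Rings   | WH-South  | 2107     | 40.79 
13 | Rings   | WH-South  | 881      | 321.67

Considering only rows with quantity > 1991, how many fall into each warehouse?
SELECT warehouse, COUNT(*)
FROM inventory
WHERE quantity > 1991
GROUP BY warehouse

Note: WHERE filters rows before grouping.

Result:
  WH-A: 2
  WH-C: 4
  WH-South: 3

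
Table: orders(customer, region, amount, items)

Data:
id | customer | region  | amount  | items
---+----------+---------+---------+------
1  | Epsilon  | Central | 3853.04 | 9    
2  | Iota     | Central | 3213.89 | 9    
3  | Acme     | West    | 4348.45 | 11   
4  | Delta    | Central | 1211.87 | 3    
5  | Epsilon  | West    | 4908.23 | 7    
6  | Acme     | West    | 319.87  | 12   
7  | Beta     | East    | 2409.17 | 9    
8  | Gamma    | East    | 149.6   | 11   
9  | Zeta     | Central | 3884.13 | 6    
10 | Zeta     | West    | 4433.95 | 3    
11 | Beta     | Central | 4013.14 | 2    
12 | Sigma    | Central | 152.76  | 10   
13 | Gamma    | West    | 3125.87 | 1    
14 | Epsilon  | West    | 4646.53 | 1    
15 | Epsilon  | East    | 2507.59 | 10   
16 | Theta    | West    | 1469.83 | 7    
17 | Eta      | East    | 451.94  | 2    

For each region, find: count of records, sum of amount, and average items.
SELECT region,
       COUNT(*) as cnt,
       SUM(amount) as total_amount,
       AVG(items) as avg_items
FROM orders
GROUP BY region

Result:
  Central: 6 records, 16328.83 total amount, 6.50 avg items
  East: 4 records, 5518.30 total amount, 8.00 avg items
  West: 7 records, 23252.73 total amount, 6.00 avg items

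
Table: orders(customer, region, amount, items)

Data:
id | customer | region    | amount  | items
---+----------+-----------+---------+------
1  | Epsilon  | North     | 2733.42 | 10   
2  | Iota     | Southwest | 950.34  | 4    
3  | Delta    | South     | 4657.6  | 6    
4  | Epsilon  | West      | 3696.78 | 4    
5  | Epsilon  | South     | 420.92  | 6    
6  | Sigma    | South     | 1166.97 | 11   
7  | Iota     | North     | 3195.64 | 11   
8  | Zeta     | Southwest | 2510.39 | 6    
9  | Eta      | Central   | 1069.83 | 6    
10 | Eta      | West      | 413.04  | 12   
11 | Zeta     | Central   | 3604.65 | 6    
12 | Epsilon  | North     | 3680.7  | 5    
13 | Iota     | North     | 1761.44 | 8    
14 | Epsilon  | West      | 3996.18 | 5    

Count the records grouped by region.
SELECT region, COUNT(*) as count
FROM orders
GROUP BY region

Result:
  Central: 2
  North: 4
  South: 3
  Southwest: 2
  West: 3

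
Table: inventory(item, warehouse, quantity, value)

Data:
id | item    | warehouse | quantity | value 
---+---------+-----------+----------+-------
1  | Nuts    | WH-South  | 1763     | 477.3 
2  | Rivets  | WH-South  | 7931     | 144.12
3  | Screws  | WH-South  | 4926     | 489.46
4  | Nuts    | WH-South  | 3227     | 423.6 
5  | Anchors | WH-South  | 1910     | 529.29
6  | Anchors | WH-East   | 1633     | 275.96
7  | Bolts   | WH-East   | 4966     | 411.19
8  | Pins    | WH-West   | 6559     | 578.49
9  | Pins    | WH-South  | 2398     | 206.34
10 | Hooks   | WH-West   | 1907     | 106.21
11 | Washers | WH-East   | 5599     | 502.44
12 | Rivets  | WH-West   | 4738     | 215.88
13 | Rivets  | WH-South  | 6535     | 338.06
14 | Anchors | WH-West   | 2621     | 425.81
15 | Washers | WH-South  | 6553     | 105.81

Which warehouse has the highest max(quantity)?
SELECT warehouse, MAX(quantity) as val
FROM inventory
GROUP BY warehouse
ORDER BY val DESC
LIMIT 1

Result: WH-South with max(quantity) = 7931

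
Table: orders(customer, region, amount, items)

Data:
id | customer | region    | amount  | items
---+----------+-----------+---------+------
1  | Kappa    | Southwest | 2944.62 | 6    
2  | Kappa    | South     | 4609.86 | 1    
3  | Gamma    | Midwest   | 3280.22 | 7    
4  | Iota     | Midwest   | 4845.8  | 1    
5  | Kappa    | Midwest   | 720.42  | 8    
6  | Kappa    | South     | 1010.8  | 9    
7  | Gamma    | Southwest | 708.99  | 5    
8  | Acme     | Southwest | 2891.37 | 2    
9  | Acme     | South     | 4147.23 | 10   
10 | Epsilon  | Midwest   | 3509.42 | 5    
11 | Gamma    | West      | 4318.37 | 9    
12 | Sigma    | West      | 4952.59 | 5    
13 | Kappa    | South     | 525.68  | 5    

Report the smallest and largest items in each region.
SELECT region, MIN(items), MAX(items)
FROM orders
GROUP BY region

Result:
  Midwest: min=1, max=8
  South: min=1, max=10
  Southwest: min=2, max=6
  West: min=5, max=9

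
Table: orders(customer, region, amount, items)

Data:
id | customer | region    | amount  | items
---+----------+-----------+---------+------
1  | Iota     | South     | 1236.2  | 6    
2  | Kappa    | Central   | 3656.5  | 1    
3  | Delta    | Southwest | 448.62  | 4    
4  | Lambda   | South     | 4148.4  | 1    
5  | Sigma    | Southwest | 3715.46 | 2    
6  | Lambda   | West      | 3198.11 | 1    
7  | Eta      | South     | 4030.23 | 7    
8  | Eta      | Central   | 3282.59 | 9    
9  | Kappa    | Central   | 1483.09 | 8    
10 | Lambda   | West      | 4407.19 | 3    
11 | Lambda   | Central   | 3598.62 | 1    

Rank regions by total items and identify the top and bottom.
SELECT region, SUM(items)
FROM orders
GROUP BY region
ORDER BY SUM(items)

All groups:
  West: 4
  Southwest: 6
  South: 14
  Central: 19

Highest: Central (19)
Lowest: West (4)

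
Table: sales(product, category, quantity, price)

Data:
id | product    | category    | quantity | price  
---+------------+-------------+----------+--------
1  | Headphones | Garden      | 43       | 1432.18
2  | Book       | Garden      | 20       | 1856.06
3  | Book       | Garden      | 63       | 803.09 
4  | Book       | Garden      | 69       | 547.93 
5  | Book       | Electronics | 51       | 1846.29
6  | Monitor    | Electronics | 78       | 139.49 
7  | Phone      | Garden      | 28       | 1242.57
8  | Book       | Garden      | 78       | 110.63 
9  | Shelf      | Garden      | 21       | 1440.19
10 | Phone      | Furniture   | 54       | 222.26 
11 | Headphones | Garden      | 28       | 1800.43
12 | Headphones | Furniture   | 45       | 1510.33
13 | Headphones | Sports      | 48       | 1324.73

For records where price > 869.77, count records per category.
SELECT category, COUNT(*)
FROM sales
WHERE price > 869.77
GROUP BY category

Note: WHERE filters rows before grouping.

Result:
  Electronics: 1
  Furniture: 1
  Garden: 5
  Sports: 1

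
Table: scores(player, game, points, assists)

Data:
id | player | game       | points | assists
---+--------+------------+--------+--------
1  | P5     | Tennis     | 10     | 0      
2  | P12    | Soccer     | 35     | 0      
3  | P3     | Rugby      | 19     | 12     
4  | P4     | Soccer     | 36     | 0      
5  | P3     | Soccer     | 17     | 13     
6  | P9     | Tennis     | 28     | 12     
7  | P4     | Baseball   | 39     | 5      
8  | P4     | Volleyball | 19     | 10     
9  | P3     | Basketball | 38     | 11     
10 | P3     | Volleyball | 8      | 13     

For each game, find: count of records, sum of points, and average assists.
SELECT game,
       COUNT(*) as cnt,
       SUM(points) as total_points,
       AVG(assists) as avg_assists
FROM scores
GROUP BY game

Result:
  Baseball: 1 records, 39 total points, 5.00 avg assists
  Basketball: 1 records, 38 total points, 11.00 avg assists
  Rugby: 1 records, 19 total points, 12.00 avg assists
  Soccer: 3 records, 88 total points, 4.33 avg assists
  Tennis: 2 records, 38 total points, 6.00 avg assists
  Volleyball: 2 records, 27 total points, 11.50 avg assists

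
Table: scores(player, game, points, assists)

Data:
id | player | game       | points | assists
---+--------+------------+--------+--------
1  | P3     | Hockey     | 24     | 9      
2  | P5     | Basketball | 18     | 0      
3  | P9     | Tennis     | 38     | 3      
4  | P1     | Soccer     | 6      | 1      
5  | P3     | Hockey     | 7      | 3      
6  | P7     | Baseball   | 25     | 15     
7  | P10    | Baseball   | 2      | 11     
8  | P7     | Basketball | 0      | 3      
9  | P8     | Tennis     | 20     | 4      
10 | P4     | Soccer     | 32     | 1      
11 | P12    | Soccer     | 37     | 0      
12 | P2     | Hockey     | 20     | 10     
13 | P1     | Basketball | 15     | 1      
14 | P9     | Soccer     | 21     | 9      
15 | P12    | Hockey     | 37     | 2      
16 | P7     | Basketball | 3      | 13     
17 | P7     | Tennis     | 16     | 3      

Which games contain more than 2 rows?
SELECT game, COUNT(*) as cnt
FROM scores
GROUP BY game
HAVING COUNT(*) > 2

Result:
  Basketball: 4
  Hockey: 4
  Soccer: 4
  Tennis: 3

Note: HAVING filters groups after aggregation, WHERE filters rows before.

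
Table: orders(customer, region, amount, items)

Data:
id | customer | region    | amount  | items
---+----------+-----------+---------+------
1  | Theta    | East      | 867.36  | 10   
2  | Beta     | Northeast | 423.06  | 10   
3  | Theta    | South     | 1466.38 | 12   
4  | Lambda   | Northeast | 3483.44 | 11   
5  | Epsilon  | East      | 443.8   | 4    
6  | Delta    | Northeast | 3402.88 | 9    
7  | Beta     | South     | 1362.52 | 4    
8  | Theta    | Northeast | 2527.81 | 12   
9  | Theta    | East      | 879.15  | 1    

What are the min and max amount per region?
SELECT region, MIN(amount), MAX(amount)
FROM orders
GROUP BY region

Result:
  East: min=443.80, max=879.15
  Northeast: min=423.06, max=3483.44
  South: min=1362.52, max=1466.38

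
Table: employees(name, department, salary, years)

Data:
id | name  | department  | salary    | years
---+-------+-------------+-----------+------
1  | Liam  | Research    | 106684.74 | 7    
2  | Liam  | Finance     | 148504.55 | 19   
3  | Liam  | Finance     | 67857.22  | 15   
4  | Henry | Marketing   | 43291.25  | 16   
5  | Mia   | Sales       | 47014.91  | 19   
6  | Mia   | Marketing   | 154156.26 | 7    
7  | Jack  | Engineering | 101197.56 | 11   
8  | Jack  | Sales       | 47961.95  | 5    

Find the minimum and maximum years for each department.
SELECT department, MIN(years), MAX(years)
FROM employees
GROUP BY department

Result:
  Engineering: min=11, max=11
  Finance: min=15, max=19
  Marketing: min=7, max=16
  Research: min=7, max=7
  Sales: min=5, max=19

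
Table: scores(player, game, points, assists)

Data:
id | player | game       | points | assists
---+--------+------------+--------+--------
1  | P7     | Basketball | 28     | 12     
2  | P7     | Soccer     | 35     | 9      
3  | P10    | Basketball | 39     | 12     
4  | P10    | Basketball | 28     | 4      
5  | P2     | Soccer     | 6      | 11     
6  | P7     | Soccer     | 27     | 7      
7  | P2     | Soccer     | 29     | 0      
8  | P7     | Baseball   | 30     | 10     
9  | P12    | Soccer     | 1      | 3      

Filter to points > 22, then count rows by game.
SELECT game, COUNT(*)
FROM scores
WHERE points > 22
GROUP BY game

Note: WHERE filters rows before grouping.

Result:
  Baseball: 1
  Basketball: 3
  Soccer: 3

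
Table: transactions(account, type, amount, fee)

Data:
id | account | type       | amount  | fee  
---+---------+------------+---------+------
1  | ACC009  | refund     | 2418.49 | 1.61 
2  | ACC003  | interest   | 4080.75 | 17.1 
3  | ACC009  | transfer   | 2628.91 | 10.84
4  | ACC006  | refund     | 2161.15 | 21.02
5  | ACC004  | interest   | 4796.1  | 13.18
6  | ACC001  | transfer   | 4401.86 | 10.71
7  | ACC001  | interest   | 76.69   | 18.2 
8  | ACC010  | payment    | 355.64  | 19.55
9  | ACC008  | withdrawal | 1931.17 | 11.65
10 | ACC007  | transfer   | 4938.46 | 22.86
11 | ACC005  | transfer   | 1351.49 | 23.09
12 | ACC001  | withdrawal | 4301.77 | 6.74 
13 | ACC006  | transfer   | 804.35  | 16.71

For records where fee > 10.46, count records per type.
SELECT type, COUNT(*)
FROM transactions
WHERE fee > 10.46
GROUP BY type

Note: WHERE filters rows before grouping.

Result:
  interest: 3
  payment: 1
  refund: 1
  transfer: 5
  withdrawal: 1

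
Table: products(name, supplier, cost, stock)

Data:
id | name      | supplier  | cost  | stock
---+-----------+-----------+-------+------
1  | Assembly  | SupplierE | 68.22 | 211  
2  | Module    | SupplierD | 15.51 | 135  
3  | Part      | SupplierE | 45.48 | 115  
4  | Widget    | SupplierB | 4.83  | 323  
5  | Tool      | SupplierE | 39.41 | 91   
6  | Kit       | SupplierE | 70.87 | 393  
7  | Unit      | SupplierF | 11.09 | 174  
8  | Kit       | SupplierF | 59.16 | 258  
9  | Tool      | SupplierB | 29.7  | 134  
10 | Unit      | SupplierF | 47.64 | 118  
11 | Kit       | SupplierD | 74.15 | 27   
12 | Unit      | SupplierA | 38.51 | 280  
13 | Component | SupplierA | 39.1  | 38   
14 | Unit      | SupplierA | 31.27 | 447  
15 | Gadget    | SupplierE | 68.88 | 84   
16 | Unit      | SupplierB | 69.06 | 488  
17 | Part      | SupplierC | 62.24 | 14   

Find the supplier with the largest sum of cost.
SELECT supplier, SUM(cost) as val
FROM products
GROUP BY supplier
ORDER BY val DESC
LIMIT 1

Result: SupplierE with sum(cost) = 292.86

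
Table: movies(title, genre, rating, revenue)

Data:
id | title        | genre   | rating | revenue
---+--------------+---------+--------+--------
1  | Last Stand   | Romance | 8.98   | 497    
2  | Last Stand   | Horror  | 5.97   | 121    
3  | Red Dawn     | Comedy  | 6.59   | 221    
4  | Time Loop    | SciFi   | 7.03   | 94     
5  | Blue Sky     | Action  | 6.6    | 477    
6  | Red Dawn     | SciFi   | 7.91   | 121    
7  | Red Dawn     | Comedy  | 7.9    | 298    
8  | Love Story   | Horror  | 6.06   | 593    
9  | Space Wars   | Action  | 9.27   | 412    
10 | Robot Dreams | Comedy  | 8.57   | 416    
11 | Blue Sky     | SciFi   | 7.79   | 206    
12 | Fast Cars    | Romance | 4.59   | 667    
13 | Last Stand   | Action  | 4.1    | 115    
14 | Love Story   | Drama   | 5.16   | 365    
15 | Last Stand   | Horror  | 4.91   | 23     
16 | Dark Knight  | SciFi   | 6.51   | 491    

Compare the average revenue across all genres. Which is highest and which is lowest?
SELECT genre, AVG(revenue)
FROM movies
GROUP BY genre
ORDER BY AVG(revenue)

All groups:
  SciFi: 228.00
  Horror: 245.67
  Comedy: 311.67
  Action: 334.67
  Drama: 365.00
  Romance: 582.00

Highest: Romance (582.00)
Lowest: SciFi (228.00)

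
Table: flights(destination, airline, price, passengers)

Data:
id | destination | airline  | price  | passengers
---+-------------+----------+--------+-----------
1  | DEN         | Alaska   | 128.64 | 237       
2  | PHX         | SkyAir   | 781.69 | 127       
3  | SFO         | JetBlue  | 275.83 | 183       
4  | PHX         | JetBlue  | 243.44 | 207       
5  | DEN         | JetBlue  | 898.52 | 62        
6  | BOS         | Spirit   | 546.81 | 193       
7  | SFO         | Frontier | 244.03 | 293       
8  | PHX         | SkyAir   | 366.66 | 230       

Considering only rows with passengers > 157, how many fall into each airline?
SELECT airline, COUNT(*)
FROM flights
WHERE passengers > 157
GROUP BY airline

Note: WHERE filters rows before grouping.

Result:
  Alaska: 1
  Frontier: 1
  JetBlue: 2
  SkyAir: 1
  Spirit: 1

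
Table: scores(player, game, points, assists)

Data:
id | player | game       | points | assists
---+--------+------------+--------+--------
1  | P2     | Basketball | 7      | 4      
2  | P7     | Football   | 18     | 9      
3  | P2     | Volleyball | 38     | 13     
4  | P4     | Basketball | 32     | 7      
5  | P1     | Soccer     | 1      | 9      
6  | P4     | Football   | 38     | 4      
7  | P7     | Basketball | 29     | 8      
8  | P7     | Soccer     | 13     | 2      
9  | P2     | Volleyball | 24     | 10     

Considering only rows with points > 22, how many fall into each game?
SELECT game, COUNT(*)
FROM scores
WHERE points > 22
GROUP BY game

Note: WHERE filters rows before grouping.

Result:
  Basketball: 2
  Football: 1
  Volleyball: 2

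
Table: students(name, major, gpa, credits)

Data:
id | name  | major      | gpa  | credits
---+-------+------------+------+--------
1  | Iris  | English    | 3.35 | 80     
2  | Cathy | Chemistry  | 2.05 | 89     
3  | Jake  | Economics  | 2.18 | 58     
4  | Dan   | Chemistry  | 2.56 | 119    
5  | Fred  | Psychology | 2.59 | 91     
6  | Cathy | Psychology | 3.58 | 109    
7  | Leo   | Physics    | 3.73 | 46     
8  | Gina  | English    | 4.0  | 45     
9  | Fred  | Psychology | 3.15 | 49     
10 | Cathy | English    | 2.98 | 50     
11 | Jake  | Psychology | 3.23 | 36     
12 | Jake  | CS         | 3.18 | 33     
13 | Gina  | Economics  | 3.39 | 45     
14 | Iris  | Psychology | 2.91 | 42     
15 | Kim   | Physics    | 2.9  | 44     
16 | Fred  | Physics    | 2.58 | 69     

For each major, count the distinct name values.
SELECT major, COUNT(DISTINCT name)
FROM students
GROUP BY major

Result:
  CS: 1 distinct
  Chemistry: 2 distinct
  Economics: 2 distinct
  English: 3 distinct
  Physics: 3 distinct
  Psychology: 4 distinct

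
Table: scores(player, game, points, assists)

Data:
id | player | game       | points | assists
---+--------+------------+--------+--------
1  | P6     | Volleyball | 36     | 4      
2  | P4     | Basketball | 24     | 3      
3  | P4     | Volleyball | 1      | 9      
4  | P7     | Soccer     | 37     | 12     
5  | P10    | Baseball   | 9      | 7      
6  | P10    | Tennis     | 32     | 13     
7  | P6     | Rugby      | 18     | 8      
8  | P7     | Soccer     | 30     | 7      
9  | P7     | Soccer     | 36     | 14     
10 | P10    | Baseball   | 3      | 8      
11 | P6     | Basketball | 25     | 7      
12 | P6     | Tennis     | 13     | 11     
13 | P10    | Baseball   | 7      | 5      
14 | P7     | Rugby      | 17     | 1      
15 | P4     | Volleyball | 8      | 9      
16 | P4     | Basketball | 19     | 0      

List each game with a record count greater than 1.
SELECT game, COUNT(*) as cnt
FROM scores
GROUP BY game
HAVING COUNT(*) > 1

Result:
  Baseball: 3
  Basketball: 3
  Rugby: 2
  Soccer: 3
  Tennis: 2
  Volleyball: 3

Note: HAVING filters groups after aggregation, WHERE filters rows before.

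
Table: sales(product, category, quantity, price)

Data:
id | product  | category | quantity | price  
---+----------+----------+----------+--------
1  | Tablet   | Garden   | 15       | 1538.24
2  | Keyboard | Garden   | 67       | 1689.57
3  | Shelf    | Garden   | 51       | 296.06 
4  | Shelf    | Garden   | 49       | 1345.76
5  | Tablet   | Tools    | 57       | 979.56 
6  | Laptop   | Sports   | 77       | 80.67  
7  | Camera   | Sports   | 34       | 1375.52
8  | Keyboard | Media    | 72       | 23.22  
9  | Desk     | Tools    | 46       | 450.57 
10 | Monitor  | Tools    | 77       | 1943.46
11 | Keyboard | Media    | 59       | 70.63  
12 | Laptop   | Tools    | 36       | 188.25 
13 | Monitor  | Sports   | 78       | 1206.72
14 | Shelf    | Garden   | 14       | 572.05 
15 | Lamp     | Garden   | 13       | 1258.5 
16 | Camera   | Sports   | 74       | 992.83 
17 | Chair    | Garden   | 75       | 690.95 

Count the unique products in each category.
SELECT category, COUNT(DISTINCT product)
FROM sales
GROUP BY category

Result:
  Garden: 5 distinct
  Media: 1 distinct
  Sports: 3 distinct
  Tools: 4 distinct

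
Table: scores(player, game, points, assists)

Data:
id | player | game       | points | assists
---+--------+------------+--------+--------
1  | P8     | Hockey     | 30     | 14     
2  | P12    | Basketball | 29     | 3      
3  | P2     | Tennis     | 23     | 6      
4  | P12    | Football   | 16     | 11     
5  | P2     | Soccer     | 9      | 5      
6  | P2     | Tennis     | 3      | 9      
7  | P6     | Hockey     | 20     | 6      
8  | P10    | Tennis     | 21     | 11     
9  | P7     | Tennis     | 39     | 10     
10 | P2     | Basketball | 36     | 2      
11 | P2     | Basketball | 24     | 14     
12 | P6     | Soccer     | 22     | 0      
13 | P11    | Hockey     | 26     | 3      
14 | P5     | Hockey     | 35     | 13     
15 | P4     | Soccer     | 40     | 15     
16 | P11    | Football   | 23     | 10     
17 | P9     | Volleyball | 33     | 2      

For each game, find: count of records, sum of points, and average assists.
SELECT game,
       COUNT(*) as cnt,
       SUM(points) as total_points,
       AVG(assists) as avg_assists
FROM scores
GROUP BY game

Result:
  Basketball: 3 records, 89 total points, 6.33 avg assists
  Football: 2 records, 39 total points, 10.50 avg assists
  Hockey: 4 records, 111 total points, 9.00 avg assists
  Soccer: 3 records, 71 total points, 6.67 avg assists
  Tennis: 4 records, 86 total points, 9.00 avg assists
  Volleyball: 1 records, 33 total points, 2.00 avg assists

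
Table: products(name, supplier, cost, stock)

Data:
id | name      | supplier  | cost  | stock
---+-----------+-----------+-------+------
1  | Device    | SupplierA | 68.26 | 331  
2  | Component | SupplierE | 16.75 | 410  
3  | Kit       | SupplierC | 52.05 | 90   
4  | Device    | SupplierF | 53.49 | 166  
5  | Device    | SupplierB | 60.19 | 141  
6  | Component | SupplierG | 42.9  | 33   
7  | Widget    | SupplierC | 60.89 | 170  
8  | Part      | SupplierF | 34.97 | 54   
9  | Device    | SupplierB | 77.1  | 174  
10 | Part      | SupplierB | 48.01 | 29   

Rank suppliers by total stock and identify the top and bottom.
SELECT supplier, SUM(stock)
FROM products
GROUP BY supplier
ORDER BY SUM(stock)

All groups:
  SupplierG: 33
  SupplierF: 220
  SupplierC: 260
  SupplierA: 331
  SupplierB: 344
  SupplierE: 410

Highest: SupplierE (410)
Lowest: SupplierG (33)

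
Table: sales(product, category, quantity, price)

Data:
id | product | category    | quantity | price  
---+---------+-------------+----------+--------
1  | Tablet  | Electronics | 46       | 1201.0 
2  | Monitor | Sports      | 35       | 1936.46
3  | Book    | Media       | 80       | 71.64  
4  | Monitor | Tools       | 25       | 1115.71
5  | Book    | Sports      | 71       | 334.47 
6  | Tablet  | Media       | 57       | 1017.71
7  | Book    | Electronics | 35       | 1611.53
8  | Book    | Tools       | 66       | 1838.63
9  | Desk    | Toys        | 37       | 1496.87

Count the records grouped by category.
SELECT category, COUNT(*) as count
FROM sales
GROUP BY category

Result:
  Electronics: 2
  Media: 2
  Sports: 2
  Tools: 2
  Toys: 1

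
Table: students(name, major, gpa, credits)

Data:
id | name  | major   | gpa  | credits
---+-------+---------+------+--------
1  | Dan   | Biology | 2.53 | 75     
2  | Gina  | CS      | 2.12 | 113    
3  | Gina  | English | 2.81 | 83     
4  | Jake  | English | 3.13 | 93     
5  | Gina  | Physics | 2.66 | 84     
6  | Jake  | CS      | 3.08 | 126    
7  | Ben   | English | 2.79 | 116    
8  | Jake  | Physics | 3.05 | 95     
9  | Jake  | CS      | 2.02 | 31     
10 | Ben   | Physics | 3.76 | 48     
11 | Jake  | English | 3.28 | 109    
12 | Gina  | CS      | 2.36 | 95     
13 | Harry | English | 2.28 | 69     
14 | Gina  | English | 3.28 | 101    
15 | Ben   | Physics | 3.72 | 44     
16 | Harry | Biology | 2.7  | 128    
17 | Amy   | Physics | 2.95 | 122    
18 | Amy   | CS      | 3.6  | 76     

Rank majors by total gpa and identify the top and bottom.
SELECT major, SUM(gpa)
FROM students
GROUP BY major
ORDER BY SUM(gpa)

All groups:
  Biology: 5.23
  CS: 13.18
  Physics: 16.14
  English: 17.57

Highest: English (17.57)
Lowest: Biology (5.23)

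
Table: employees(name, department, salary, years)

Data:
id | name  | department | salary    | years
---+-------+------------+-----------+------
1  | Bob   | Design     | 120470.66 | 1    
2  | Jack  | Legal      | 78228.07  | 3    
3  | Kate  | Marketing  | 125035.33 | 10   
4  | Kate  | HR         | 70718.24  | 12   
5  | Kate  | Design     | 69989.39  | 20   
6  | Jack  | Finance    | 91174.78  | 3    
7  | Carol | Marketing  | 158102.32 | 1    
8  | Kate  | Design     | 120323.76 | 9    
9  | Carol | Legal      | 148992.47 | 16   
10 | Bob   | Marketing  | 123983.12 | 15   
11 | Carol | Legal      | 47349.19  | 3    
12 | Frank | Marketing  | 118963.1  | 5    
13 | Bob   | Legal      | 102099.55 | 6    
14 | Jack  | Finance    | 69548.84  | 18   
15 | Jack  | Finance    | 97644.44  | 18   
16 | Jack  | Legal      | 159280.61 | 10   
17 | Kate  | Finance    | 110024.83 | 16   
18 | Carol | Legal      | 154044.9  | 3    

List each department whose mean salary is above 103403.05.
SELECT department, AVG(salary)
FROM employees
GROUP BY department
HAVING AVG(salary) > 103403.05

Result:
  Design: avg=103594.60
  Legal: avg=114999.13
  Marketing: avg=131520.97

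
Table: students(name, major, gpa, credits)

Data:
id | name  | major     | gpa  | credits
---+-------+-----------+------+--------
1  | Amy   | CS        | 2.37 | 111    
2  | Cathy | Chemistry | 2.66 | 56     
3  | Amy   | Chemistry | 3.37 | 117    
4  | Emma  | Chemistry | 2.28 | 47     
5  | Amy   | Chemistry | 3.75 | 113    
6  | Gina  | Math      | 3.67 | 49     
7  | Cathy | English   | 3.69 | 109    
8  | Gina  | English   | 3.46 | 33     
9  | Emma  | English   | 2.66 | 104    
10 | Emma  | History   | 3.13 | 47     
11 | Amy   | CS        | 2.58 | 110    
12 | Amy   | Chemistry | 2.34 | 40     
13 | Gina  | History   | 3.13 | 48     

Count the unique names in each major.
SELECT major, COUNT(DISTINCT name)
FROM students
GROUP BY major

Result:
  CS: 1 distinct
  Chemistry: 3 distinct
  English: 3 distinct
  History: 2 distinct
  Math: 1 distinct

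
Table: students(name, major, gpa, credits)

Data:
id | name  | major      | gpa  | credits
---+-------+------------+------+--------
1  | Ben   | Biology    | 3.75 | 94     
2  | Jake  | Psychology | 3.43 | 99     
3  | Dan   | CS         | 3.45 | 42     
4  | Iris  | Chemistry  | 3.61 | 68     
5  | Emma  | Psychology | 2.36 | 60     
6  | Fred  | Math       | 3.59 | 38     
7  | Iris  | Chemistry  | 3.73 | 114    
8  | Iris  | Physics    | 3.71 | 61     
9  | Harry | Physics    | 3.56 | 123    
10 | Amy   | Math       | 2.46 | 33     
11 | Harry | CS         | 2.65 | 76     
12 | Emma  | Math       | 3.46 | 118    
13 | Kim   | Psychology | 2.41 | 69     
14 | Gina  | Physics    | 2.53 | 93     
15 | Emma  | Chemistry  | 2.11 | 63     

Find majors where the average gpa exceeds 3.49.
SELECT major, AVG(gpa)
FROM students
GROUP BY major
HAVING AVG(gpa) > 3.49

Result:
  Biology: avg=3.75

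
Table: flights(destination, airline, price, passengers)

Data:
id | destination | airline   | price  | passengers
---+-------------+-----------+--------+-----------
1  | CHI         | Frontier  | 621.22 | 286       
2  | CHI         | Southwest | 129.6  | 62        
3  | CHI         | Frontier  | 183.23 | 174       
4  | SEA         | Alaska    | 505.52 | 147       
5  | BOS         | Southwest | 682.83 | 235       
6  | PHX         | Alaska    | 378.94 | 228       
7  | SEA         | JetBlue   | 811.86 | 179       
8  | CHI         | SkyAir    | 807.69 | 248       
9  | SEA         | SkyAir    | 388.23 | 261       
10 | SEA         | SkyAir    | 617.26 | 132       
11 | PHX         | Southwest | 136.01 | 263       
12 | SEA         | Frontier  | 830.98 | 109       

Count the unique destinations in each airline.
SELECT airline, COUNT(DISTINCT destination)
FROM flights
GROUP BY airline

Result:
  Alaska: 2 distinct
  Frontier: 2 distinct
  JetBlue: 1 distinct
  SkyAir: 2 distinct
  Southwest: 3 distinct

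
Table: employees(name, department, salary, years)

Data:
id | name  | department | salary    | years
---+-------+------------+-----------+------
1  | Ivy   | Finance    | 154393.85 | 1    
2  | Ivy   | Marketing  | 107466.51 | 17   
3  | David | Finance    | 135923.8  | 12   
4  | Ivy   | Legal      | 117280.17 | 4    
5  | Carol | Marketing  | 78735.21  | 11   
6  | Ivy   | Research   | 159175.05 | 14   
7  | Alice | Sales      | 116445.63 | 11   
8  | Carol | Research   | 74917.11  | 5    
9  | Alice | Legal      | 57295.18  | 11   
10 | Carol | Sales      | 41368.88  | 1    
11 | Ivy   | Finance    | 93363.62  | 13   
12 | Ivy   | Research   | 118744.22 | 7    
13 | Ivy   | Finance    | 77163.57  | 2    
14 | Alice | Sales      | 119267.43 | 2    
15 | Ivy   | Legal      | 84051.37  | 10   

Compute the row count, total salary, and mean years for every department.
SELECT department,
       COUNT(*) as cnt,
       SUM(salary) as total_salary,
       AVG(years) as avg_years
FROM employees
GROUP BY department

Result:
  Finance: 4 records, 460844.84 total salary, 7.00 avg years
  Legal: 3 records, 258626.72 total salary, 8.33 avg years
  Marketing: 2 records, 186201.72 total salary, 14.00 avg years
  Research: 3 records, 352836.38 total salary, 8.67 avg years
  Sales: 3 records, 277081.94 total salary, 4.67 avg years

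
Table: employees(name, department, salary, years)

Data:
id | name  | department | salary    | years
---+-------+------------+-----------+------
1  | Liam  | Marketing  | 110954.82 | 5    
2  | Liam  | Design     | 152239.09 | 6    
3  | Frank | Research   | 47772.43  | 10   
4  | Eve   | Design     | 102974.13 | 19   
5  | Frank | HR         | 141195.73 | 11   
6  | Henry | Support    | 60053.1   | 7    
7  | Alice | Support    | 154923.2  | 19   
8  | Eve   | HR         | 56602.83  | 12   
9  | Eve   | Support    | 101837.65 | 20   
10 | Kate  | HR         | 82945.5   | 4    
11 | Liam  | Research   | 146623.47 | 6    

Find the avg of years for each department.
SELECT department, AVG(years) as result
FROM employees
GROUP BY department

Result:
  Design: 12.50
  HR: 9.00
  Marketing: 5.00
  Research: 8.00
  Support: 15.33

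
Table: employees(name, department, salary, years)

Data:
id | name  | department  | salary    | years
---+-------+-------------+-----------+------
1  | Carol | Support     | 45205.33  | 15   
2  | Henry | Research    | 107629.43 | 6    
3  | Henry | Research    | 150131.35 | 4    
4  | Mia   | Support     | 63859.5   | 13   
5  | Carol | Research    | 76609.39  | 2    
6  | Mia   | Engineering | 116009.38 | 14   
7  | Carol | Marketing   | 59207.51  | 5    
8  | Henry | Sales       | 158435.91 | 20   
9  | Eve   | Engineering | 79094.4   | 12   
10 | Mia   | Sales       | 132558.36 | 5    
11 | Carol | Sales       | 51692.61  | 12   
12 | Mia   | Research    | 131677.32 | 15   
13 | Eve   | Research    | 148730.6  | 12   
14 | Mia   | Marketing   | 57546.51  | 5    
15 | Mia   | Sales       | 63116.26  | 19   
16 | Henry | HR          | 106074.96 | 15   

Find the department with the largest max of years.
SELECT department, MAX(years) as val
FROM employees
GROUP BY department
ORDER BY val DESC
LIMIT 1

Result: Sales with max(years) = 20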